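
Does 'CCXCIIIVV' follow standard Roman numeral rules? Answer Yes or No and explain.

'CCXCIIIVV': V should not appear more than once

No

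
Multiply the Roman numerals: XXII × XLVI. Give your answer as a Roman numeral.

XXII = 22
XLVI = 46
22 × 46 = 1012

MXII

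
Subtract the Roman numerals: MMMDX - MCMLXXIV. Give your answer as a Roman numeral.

MMMDX = 3510
MCMLXXIV = 1974
3510 - 1974 = 1536

MDXXXVI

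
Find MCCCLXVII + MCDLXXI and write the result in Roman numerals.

MCCCLXVII = 1367
MCDLXXI = 1471
1367 + 1471 = 2838

MMDCCCXXXVIII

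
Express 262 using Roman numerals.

Convert 262 to Roman numerals:
  262 contains 2×100 (CC)
  62 contains 1×50 (L)
  12 contains 1×10 (X)
  2 contains 2×1 (II)

CCLXII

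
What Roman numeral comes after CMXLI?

CMXLI = 941; next is 942

CMXLII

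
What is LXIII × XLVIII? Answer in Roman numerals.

LXIII = 63
XLVIII = 48
63 × 48 = 3024

MMMXXIV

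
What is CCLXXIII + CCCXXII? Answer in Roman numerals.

CCLXXIII = 273
CCCXXII = 322
273 + 322 = 595

DXCV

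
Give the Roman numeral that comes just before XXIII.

XXIII = 23, so the previous integer is 23 - 1 = 22

XXII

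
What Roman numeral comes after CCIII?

CCIII = 203, so the next integer is 203 + 1 = 204

CCIV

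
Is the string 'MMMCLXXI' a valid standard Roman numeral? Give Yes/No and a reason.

'MMMCLXXI': Check the rules: uses only the symbols I, V, X, L, C, D, M; no symbol is repeated more than three times in a row; V, L and D each appear at most once; no smaller symbol precedes a larger one (values never increase from left to right). Value: M (1000) + M (1000) + M (1000) + C (100) + L (50) + X (10) + X (10) + I (1) = 3171. So it is a valid standard Roman numeral.

Yes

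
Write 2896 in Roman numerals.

Convert 2896 to Roman numerals:
  2896 contains 2×1000 (MM)
  896 contains 1×500 (D)
  396 contains 3×100 (CCC)
  96 contains 1×90 (XC)
  6 contains 1×5 (V)
  1 contains 1×1 (I)

MMDCCCXCVI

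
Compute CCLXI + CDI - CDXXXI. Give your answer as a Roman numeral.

CCLXI = 261, CDI = 401, CDXXXI = 431
261 + 401 = 662
662 - 431 = 231

CCXXXI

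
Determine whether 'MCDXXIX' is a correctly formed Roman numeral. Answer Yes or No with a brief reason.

'MCDXXIX': Check the rules: uses only the symbols I, V, X, L, C, D, M; no symbol is repeated more than three times in a row; V, L and D each appear at most once; the only places a smaller symbol precedes a larger one are the allowed subtractive pairs CD, IX, the symbol right after such a pair (if any) is smaller than the pair's first symbol, and otherwise the values never increase from left to right. Value: M (1000) + CD (400) + X (10) + X (10) + IX (9) = 1429. So it is a valid standard Roman numeral.

Yes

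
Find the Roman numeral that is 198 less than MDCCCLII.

MDCCCLII = 1852
1852 - 198 = 1654

MDCLIV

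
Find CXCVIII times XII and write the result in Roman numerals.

CXCVIII = 198
XII = 12
198 × 12 = 2376

MMCCCLXXVI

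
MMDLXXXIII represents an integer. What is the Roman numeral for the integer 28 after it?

MMDLXXXIII = 2583
2583 + 28 = 2611

MMDCXI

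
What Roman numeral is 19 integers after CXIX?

CXIX = 119
119 + 19 = 138

CXXXVIII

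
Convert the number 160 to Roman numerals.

Convert 160 to Roman numerals:
  160 contains 1×100 (C)
  60 contains 1×50 (L)
  10 contains 1×10 (X)

CLX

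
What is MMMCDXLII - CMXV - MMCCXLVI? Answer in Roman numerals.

MMMCDXLII = 3442, CMXV = 915, MMCCXLVI = 2246
3442 - 915 = 2527
2527 - 2246 = 281

CCLXXXI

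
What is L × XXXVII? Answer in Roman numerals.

L = 50
XXXVII = 37
50 × 37 = 1850

MDCCCL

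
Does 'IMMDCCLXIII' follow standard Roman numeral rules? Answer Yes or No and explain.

'IMMDCCLXIII': Invalid subtractive combination: IM

No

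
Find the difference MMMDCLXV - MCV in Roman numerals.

MMMDCLXV = 3665
MCV = 1105
3665 - 1105 = 2560

MMDLX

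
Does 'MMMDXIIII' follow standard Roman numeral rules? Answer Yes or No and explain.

'MMMDXIIII': More than 3 consecutive I's

No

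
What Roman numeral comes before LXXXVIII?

LXXXVIII = 88; previous is 87

LXXXVII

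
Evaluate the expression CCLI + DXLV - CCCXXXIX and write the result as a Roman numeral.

CCLI = 251, DXLV = 545, CCCXXXIX = 339
251 + 545 = 796
796 - 339 = 457

CDLVII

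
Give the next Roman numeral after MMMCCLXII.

MMMCCLXII = 3262; next is 3263

MMMCCLXIII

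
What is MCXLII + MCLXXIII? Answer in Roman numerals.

MCXLII = 1142
MCLXXIII = 1173
1142 + 1173 = 2315

MMCCCXV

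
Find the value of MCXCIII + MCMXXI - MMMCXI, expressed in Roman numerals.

MCXCIII = 1193, MCMXXI = 1921, MMMCXI = 3111
1193 + 1921 = 3114
3114 - 3111 = 3

III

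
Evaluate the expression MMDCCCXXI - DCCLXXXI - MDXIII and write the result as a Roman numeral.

MMDCCCXXI = 2821, DCCLXXXI = 781, MDXIII = 1513
2821 - 781 = 2040
2040 - 1513 = 527

DXXVII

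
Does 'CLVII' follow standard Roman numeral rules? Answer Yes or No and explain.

'CLVII': Check the rules: uses only the symbols I, V, X, L, C, D, M; no symbol is repeated more than three times in a row; V, L and D each appear at most once; no smaller symbol precedes a larger one (values never increase from left to right). Value: C (100) + L (50) + V (5) + I (1) + I (1) = 157. So it is a valid standard Roman numeral.

Yes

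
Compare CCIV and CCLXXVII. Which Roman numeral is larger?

CCIV = 204
CCLXXVII = 277
277 is larger

CCLXXVII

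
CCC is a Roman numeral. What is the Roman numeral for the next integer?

CCC = 300, so the next integer is 300 + 1 = 301

CCCI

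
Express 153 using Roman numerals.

Convert 153 to Roman numerals:
  153 contains 1×100 (C)
  53 contains 1×50 (L)
  3 contains 3×1 (III)

CLIII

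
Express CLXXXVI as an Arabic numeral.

CLXXXVI: C=100, L=50, X=10, X=10, X=10, V=5, I=1
100 + 50 + 10 + 10 + 10 + 5 + 1 = 186

186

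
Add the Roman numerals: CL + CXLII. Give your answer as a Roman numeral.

CL = 150
CXLII = 142
150 + 142 = 292

CCXCII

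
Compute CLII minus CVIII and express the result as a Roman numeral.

CLII = 152
CVIII = 108
152 - 108 = 44

XLIV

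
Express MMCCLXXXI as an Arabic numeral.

MMCCLXXXI: M=1000, M=1000, C=100, C=100, L=50, X=10, X=10, X=10, I=1
1000 + 1000 + 100 + 100 + 50 + 10 + 10 + 10 + 1 = 2281

2281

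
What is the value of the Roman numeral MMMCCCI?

MMMCCCI: M=1000, M=1000, M=1000, C=100, C=100, C=100, I=1
1000 + 1000 + 1000 + 100 + 100 + 100 + 1 = 3301

3301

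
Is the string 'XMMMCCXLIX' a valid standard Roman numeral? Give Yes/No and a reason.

'XMMMCCXLIX': Invalid subtractive combination: XM

No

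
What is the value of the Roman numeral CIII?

CIII: C=100, I=1, I=1, I=1
100 + 1 + 1 + 1 = 103

103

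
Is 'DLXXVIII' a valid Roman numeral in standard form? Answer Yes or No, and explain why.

'DLXXVIII': Check the rules: uses only the symbols I, V, X, L, C, D, M; no symbol is repeated more than three times in a row; V, L and D each appear at most once; no smaller symbol precedes a larger one (values never increase from left to right). Value: D (500) + L (50) + X (10) + X (10) + V (5) + I (1) + I (1) + I (1) = 578. So it is a valid standard Roman numeral.

Yes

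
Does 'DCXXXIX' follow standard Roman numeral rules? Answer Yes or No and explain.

'DCXXXIX': Check the rules: uses only the symbols I, V, X, L, C, D, M; no symbol is repeated more than three times in a row; V, L and D each appear at most once; the only place a smaller symbol precedes a larger one is the allowed subtractive pair IX, the symbol right after such a pair (if any) is smaller than the pair's first symbol, and otherwise the values never increase from left to right. Value: D (500) + C (100) + X (10) + X (10) + X (10) + IX (9) = 639. So it is a valid standard Roman numeral.

Yes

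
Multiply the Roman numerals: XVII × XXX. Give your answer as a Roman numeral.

XVII = 17
XXX = 30
17 × 30 = 510

DX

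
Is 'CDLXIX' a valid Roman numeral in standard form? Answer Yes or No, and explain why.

'CDLXIX': Check the rules: uses only the symbols I, V, X, L, C, D, M; no symbol is repeated more than three times in a row; V, L and D each appear at most once; the only places a smaller symbol precedes a larger one are the allowed subtractive pairs CD, IX, the symbol right after such a pair (if any) is smaller than the pair's first symbol, and otherwise the values never increase from left to right. Value: CD (400) + L (50) + X (10) + IX (9) = 469. So it is a valid standard Roman numeral.

Yes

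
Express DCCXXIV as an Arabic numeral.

DCCXXIV: D=500, C=100, C=100, X=10, X=10, IV=4
500 + 100 + 100 + 10 + 10 + 4 = 724

724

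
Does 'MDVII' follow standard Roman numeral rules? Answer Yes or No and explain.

'MDVII': Check the rules: uses only the symbols I, V, X, L, C, D, M; no symbol is repeated more than three times in a row; V, L and D each appear at most once; no smaller symbol precedes a larger one (values never increase from left to right). Value: M (1000) + D (500) + V (5) + I (1) + I (1) = 1507. So it is a valid standard Roman numeral.

Yes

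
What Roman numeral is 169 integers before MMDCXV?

MMDCXV = 2615
2615 - 169 = 2446

MMCDXLVI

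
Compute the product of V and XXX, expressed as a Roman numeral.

V = 5
XXX = 30
5 × 30 = 150

CL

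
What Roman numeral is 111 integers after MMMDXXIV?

MMMDXXIV = 3524
3524 + 111 = 3635

MMMDCXXXV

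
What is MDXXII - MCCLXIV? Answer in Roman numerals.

MDXXII = 1522
MCCLXIV = 1264
1522 - 1264 = 258

CCLVIII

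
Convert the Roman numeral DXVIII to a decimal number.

DXVIII: D=500, X=10, V=5, I=1, I=1, I=1
500 + 10 + 5 + 1 + 1 + 1 = 518

518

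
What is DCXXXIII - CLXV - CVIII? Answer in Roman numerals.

DCXXXIII = 633, CLXV = 165, CVIII = 108
633 - 165 = 468
468 - 108 = 360

CCCLX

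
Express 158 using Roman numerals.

Convert 158 to Roman numerals:
  158 contains 1×100 (C)
  58 contains 1×50 (L)
  8 contains 1×5 (V)
  3 contains 3×1 (III)

CLVIII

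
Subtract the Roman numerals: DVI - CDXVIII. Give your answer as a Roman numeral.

DVI = 506
CDXVIII = 418
506 - 418 = 88

LXXXVIII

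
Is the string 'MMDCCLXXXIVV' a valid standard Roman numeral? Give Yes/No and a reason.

'MMDCCLXXXIVV': V should not appear more than once

No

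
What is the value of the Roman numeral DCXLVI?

DCXLVI: D=500, C=100, XL=40, V=5, I=1
500 + 100 + 40 + 5 + 1 = 646

646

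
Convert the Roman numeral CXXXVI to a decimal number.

CXXXVI: C=100, X=10, X=10, X=10, V=5, I=1
100 + 10 + 10 + 10 + 5 + 1 = 136

136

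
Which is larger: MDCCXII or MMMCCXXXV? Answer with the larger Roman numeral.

MDCCXII = 1712
MMMCCXXXV = 3235
3235 is larger

MMMCCXXXV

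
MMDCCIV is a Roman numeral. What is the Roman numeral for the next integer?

MMDCCIV = 2704, so the next integer is 2704 + 1 = 2705

MMDCCV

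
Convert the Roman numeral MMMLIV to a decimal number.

MMMLIV: M=1000, M=1000, M=1000, L=50, IV=4
1000 + 1000 + 1000 + 50 + 4 = 3054

3054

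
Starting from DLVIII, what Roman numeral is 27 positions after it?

DLVIII = 558
558 + 27 = 585

DLXXXV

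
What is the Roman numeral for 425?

Convert 425 to Roman numerals:
  425 contains 1×400 (CD)
  25 contains 2×10 (XX)
  5 contains 1×5 (V)

CDXXV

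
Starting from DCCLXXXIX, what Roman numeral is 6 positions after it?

DCCLXXXIX = 789
789 + 6 = 795

DCCXCV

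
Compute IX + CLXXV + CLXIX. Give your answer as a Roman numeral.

IX = 9, CLXXV = 175, CLXIX = 169
9 + 175 = 184
184 + 169 = 353

CCCLIII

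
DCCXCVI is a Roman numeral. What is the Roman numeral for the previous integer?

DCCXCVI = 796, so the previous integer is 796 - 1 = 795

DCCXCV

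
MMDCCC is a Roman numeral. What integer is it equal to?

MMDCCC: M=1000, M=1000, D=500, C=100, C=100, C=100
1000 + 1000 + 500 + 100 + 100 + 100 = 2800

2800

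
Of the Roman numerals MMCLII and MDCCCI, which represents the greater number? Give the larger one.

MMCLII = 2152
MDCCCI = 1801
2152 is larger

MMCLII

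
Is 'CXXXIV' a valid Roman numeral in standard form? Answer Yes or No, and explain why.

'CXXXIV': Check the rules: uses only the symbols I, V, X, L, C, D, M; no symbol is repeated more than three times in a row; V, L and D each appear at most once; the only place a smaller symbol precedes a larger one is the allowed subtractive pair IV, the symbol right after such a pair (if any) is smaller than the pair's first symbol, and otherwise the values never increase from left to right. Value: C (100) + X (10) + X (10) + X (10) + IV (4) = 134. So it is a valid standard Roman numeral.

Yes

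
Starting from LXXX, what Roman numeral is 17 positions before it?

LXXX = 80
80 - 17 = 63

LXIII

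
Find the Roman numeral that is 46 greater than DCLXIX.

DCLXIX = 669
669 + 46 = 715

DCCXV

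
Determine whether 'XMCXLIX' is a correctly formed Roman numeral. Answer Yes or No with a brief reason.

'XMCXLIX': Invalid subtractive combination: XM

No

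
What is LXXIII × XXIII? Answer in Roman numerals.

LXXIII = 73
XXIII = 23
73 × 23 = 1679

MDCLXXIX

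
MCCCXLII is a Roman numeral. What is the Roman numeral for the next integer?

MCCCXLII = 1342, so the next integer is 1342 + 1 = 1343

MCCCXLIII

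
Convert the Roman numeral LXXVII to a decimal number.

LXXVII: L=50, X=10, X=10, V=5, I=1, I=1
50 + 10 + 10 + 5 + 1 + 1 = 77

77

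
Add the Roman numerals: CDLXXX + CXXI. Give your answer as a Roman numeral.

CDLXXX = 480
CXXI = 121
480 + 121 = 601

DCI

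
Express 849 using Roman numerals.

Convert 849 to Roman numerals:
  849 contains 1×500 (D)
  349 contains 3×100 (CCC)
  49 contains 1×40 (XL)
  9 contains 1×9 (IX)

DCCCXLIX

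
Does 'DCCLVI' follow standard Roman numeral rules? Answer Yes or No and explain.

'DCCLVI': Check the rules: uses only the symbols I, V, X, L, C, D, M; no symbol is repeated more than three times in a row; V, L and D each appear at most once; no smaller symbol precedes a larger one (values never increase from left to right). Value: D (500) + C (100) + C (100) + L (50) + V (5) + I (1) = 756. So it is a valid standard Roman numeral.

Yes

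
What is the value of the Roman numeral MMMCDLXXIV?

MMMCDLXXIV: M=1000, M=1000, M=1000, CD=400, L=50, X=10, X=10, IV=4
1000 + 1000 + 1000 + 400 + 50 + 10 + 10 + 4 = 3474

3474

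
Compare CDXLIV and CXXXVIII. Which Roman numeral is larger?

CDXLIV = 444
CXXXVIII = 138
444 is larger

CDXLIV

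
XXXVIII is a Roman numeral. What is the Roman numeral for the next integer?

XXXVIII = 38; next is 39

XXXIX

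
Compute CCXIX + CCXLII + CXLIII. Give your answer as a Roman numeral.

CCXIX = 219, CCXLII = 242, CXLIII = 143
219 + 242 = 461
461 + 143 = 604

DCIV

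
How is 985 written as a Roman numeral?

Convert 985 to Roman numerals:
  985 contains 1×900 (CM)
  85 contains 1×50 (L)
  35 contains 3×10 (XXX)
  5 contains 1×5 (V)

CMLXXXV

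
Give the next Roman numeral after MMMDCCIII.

MMMDCCIII = 3703; next is 3704

MMMDCCIV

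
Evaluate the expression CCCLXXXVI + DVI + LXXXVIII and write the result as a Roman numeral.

CCCLXXXVI = 386, DVI = 506, LXXXVIII = 88
386 + 506 = 892
892 + 88 = 980

CMLXXX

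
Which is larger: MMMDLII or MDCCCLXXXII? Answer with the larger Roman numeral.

MMMDLII = 3552
MDCCCLXXXII = 1882
3552 is larger

MMMDLII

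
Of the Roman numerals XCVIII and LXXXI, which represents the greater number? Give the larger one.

XCVIII = 98
LXXXI = 81
98 is larger

XCVIII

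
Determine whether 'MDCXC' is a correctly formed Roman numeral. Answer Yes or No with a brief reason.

'MDCXC': Check the rules: uses only the symbols I, V, X, L, C, D, M; no symbol is repeated more than three times in a row; V, L and D each appear at most once; the only place a smaller symbol precedes a larger one is the allowed subtractive pair XC, the symbol right after such a pair (if any) is smaller than the pair's first symbol, and otherwise the values never increase from left to right. Value: M (1000) + D (500) + C (100) + XC (90) = 1690. So it is a valid standard Roman numeral.

Yes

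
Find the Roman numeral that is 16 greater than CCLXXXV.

CCLXXXV = 285
285 + 16 = 301

CCCI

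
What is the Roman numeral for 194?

Convert 194 to Roman numerals:
  194 contains 1×100 (C)
  94 contains 1×90 (XC)
  4 contains 1×4 (IV)

CXCIV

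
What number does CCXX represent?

CCXX: C=100, C=100, X=10, X=10
100 + 100 + 10 + 10 = 220

220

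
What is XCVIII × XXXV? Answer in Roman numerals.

XCVIII = 98
XXXV = 35
98 × 35 = 3430

MMMCDXXX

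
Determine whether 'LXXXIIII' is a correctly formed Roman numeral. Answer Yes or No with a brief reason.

'LXXXIIII': More than 3 consecutive I's

No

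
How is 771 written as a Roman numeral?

Convert 771 to Roman numerals:
  771 contains 1×500 (D)
  271 contains 2×100 (CC)
  71 contains 1×50 (L)
  21 contains 2×10 (XX)
  1 contains 1×1 (I)

DCCLXXI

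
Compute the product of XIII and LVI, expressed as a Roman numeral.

XIII = 13
LVI = 56
13 × 56 = 728

DCCXXVIII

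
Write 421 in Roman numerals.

Convert 421 to Roman numerals:
  421 contains 1×400 (CD)
  21 contains 2×10 (XX)
  1 contains 1×1 (I)

CDXXI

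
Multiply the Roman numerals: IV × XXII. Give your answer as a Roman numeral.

IV = 4
XXII = 22
4 × 22 = 88

LXXXVIII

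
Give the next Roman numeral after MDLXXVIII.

MDLXXVIII = 1578; next is 1579

MDLXXIX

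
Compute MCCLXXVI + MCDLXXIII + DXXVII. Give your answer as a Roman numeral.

MCCLXXVI = 1276, MCDLXXIII = 1473, DXXVII = 527
1276 + 1473 = 2749
2749 + 527 = 3276

MMMCCLXXVI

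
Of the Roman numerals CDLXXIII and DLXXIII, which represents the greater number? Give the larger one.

CDLXXIII = 473
DLXXIII = 573
573 is larger

DLXXIII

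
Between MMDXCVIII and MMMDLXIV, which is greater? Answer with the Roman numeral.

MMDXCVIII = 2598
MMMDLXIV = 3564
3564 is larger

MMMDLXIV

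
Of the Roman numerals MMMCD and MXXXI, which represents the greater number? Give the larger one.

MMMCD = 3400
MXXXI = 1031
3400 is larger

MMMCD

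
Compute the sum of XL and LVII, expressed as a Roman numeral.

XL = 40
LVII = 57
40 + 57 = 97

XCVII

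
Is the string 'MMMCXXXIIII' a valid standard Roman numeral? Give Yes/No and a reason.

'MMMCXXXIIII': More than 3 consecutive I's

No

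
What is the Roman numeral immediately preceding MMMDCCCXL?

MMMDCCCXL = 3840; previous is 3839

MMMDCCCXXXIX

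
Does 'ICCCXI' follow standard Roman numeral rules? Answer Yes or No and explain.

'ICCCXI': Invalid subtractive combination: IC

No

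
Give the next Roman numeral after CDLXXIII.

CDLXXIII = 473; next is 474

CDLXXIV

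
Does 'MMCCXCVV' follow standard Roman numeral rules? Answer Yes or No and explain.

'MMCCXCVV': V should not appear more than once

No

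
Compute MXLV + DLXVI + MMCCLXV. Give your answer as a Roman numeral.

MXLV = 1045, DLXVI = 566, MMCCLXV = 2265
1045 + 566 = 1611
1611 + 2265 = 3876

MMMDCCCLXXVI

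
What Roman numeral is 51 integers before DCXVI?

DCXVI = 616
616 - 51 = 565

DLXV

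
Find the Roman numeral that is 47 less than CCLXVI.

CCLXVI = 266
266 - 47 = 219

CCXIX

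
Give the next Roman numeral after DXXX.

DXXX = 530; next is 531

DXXXI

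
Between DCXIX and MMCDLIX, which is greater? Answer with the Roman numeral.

DCXIX = 619
MMCDLIX = 2459
2459 is larger

MMCDLIX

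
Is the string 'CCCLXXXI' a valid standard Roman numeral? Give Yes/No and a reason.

'CCCLXXXI': Check the rules: uses only the symbols I, V, X, L, C, D, M; no symbol is repeated more than three times in a row; V, L and D each appear at most once; no smaller symbol precedes a larger one (values never increase from left to right). Value: C (100) + C (100) + C (100) + L (50) + X (10) + X (10) + X (10) + I (1) = 381. So it is a valid standard Roman numeral.

Yes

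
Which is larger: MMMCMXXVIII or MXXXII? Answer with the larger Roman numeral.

MMMCMXXVIII = 3928
MXXXII = 1032
3928 is larger

MMMCMXXVIII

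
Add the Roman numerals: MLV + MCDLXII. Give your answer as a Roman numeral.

MLV = 1055
MCDLXII = 1462
1055 + 1462 = 2517

MMDXVII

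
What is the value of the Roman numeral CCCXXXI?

CCCXXXI: C=100, C=100, C=100, X=10, X=10, X=10, I=1
100 + 100 + 100 + 10 + 10 + 10 + 1 = 331

331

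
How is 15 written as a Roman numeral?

Convert 15 to Roman numerals:
  15 contains 1×10 (X)
  5 contains 1×5 (V)

XV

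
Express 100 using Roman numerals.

Convert 100 to Roman numerals:
  100 contains 1×100 (C)

C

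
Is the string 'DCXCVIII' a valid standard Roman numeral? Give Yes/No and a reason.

'DCXCVIII': Check the rules: uses only the symbols I, V, X, L, C, D, M; no symbol is repeated more than three times in a row; V, L and D each appear at most once; the only place a smaller symbol precedes a larger one is the allowed subtractive pair XC, the symbol right after such a pair (if any) is smaller than the pair's first symbol, and otherwise the values never increase from left to right. Value: D (500) + C (100) + XC (90) + V (5) + I (1) + I (1) + I (1) = 698. So it is a valid standard Roman numeral.

Yes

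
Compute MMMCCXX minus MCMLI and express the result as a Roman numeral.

MMMCCXX = 3220
MCMLI = 1951
3220 - 1951 = 1269

MCCLXIX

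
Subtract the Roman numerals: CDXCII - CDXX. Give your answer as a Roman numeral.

CDXCII = 492
CDXX = 420
492 - 420 = 72

LXXII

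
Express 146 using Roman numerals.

Convert 146 to Roman numerals:
  146 contains 1×100 (C)
  46 contains 1×40 (XL)
  6 contains 1×5 (V)
  1 contains 1×1 (I)

CXLVI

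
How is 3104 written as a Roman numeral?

Convert 3104 to Roman numerals:
  3104 contains 3×1000 (MMM)
  104 contains 1×100 (C)
  4 contains 1×4 (IV)

MMMCIV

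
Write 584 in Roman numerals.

Convert 584 to Roman numerals:
  584 contains 1×500 (D)
  84 contains 1×50 (L)
  34 contains 3×10 (XXX)
  4 contains 1×4 (IV)

DLXXXIV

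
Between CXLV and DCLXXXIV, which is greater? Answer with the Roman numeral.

CXLV = 145
DCLXXXIV = 684
684 is larger

DCLXXXIV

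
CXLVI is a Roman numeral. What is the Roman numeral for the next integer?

CXLVI = 146; next is 147

CXLVII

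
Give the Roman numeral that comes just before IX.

IX = 9; previous is 8

VIII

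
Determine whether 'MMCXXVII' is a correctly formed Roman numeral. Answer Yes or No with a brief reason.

'MMCXXVII': Check the rules: uses only the symbols I, V, X, L, C, D, M; no symbol is repeated more than three times in a row; V, L and D each appear at most once; no smaller symbol precedes a larger one (values never increase from left to right). Value: M (1000) + M (1000) + C (100) + X (10) + X (10) + V (5) + I (1) + I (1) = 2127. So it is a valid standard Roman numeral.

Yes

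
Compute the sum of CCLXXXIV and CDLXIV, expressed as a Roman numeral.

CCLXXXIV = 284
CDLXIV = 464
284 + 464 = 748

DCCXLVIII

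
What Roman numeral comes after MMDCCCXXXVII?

MMDCCCXXXVII = 2837, so the next integer is 2837 + 1 = 2838

MMDCCCXXXVIII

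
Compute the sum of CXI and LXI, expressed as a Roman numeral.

CXI = 111
LXI = 61
111 + 61 = 172

CLXXII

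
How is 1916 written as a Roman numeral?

Convert 1916 to Roman numerals:
  1916 contains 1×1000 (M)
  916 contains 1×900 (CM)
  16 contains 1×10 (X)
  6 contains 1×5 (V)
  1 contains 1×1 (I)

MCMXVI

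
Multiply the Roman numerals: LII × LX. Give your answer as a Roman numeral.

LII = 52
LX = 60
52 × 60 = 3120

MMMCXX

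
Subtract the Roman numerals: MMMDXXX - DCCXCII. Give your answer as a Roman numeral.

MMMDXXX = 3530
DCCXCII = 792
3530 - 792 = 2738

MMDCCXXXVIII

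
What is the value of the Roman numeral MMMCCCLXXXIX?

MMMCCCLXXXIX: M=1000, M=1000, M=1000, C=100, C=100, C=100, L=50, X=10, X=10, X=10, IX=9
1000 + 1000 + 1000 + 100 + 100 + 100 + 50 + 10 + 10 + 10 + 9 = 3389

3389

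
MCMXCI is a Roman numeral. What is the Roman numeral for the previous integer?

MCMXCI = 1991; previous is 1990

MCMXC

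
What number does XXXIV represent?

XXXIV: X=10, X=10, X=10, IV=4
10 + 10 + 10 + 4 = 34

34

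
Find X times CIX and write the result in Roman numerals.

X = 10
CIX = 109
10 × 109 = 1090

MXC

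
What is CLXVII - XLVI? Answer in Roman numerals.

CLXVII = 167
XLVI = 46
167 - 46 = 121

CXXI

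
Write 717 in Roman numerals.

Convert 717 to Roman numerals:
  717 contains 1×500 (D)
  217 contains 2×100 (CC)
  17 contains 1×10 (X)
  7 contains 1×5 (V)
  2 contains 2×1 (II)

DCCXVII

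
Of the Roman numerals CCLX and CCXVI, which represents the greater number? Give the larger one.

CCLX = 260
CCXVI = 216
260 is larger

CCLX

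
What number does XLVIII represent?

XLVIII: XL=40, V=5, I=1, I=1, I=1
40 + 5 + 1 + 1 + 1 = 48

48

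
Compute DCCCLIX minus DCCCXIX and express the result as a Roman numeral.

DCCCLIX = 859
DCCCXIX = 819
859 - 819 = 40

XL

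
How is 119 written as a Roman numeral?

Convert 119 to Roman numerals:
  119 contains 1×100 (C)
  19 contains 1×10 (X)
  9 contains 1×9 (IX)

CXIX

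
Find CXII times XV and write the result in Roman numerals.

CXII = 112
XV = 15
112 × 15 = 1680

MDCLXXX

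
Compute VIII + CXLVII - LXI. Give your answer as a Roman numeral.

VIII = 8, CXLVII = 147, LXI = 61
8 + 147 = 155
155 - 61 = 94

XCIV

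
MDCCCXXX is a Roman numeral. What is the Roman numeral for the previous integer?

MDCCCXXX = 1830, so the previous integer is 1830 - 1 = 1829

MDCCCXXIX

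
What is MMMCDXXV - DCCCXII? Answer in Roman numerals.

MMMCDXXV = 3425
DCCCXII = 812
3425 - 812 = 2613

MMDCXIII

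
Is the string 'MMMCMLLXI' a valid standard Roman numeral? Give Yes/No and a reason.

'MMMCMLLXI': L should not appear more than once

No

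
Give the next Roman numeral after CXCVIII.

CXCVIII = 198, so the next integer is 198 + 1 = 199

CXCIX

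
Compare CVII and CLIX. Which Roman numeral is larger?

CVII = 107
CLIX = 159
159 is larger

CLIX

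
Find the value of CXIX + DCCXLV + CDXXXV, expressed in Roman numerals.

CXIX = 119, DCCXLV = 745, CDXXXV = 435
119 + 745 = 864
864 + 435 = 1299

MCCXCIX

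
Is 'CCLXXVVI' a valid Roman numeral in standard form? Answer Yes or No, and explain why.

'CCLXXVVI': V should not appear more than once

No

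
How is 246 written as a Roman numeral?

Convert 246 to Roman numerals:
  246 contains 2×100 (CC)
  46 contains 1×40 (XL)
  6 contains 1×5 (V)
  1 contains 1×1 (I)

CCXLVI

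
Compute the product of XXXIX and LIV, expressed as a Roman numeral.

XXXIX = 39
LIV = 54
39 × 54 = 2106

MMCVI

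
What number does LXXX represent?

LXXX: L=50, X=10, X=10, X=10
50 + 10 + 10 + 10 = 80

80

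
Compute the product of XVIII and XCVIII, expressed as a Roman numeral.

XVIII = 18
XCVIII = 98
18 × 98 = 1764

MDCCLXIV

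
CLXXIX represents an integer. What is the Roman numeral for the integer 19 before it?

CLXXIX = 179
179 - 19 = 160

CLX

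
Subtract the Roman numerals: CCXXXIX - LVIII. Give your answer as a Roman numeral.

CCXXXIX = 239
LVIII = 58
239 - 58 = 181

CLXXXI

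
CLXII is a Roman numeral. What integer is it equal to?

CLXII: C=100, L=50, X=10, I=1, I=1
100 + 50 + 10 + 1 + 1 = 162

162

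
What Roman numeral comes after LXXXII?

LXXXII = 82, so the next integer is 82 + 1 = 83

LXXXIII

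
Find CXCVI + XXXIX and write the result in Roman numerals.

CXCVI = 196
XXXIX = 39
196 + 39 = 235

CCXXXV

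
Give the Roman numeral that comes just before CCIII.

CCIII = 203, so the previous integer is 203 - 1 = 202

CCII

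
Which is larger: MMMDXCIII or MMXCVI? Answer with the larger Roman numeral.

MMMDXCIII = 3593
MMXCVI = 2096
3593 is larger

MMMDXCIII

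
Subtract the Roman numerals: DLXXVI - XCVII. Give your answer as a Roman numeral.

DLXXVI = 576
XCVII = 97
576 - 97 = 479

CDLXXIX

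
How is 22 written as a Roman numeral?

Convert 22 to Roman numerals:
  22 contains 2×10 (XX)
  2 contains 2×1 (II)

XXII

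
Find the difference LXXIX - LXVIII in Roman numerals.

LXXIX = 79
LXVIII = 68
79 - 68 = 11

XI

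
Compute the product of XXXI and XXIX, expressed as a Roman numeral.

XXXI = 31
XXIX = 29
31 × 29 = 899

DCCCXCIX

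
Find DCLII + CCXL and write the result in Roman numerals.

DCLII = 652
CCXL = 240
652 + 240 = 892

DCCCXCII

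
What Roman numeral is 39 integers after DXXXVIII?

DXXXVIII = 538
538 + 39 = 577

DLXXVII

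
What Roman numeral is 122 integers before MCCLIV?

MCCLIV = 1254
1254 - 122 = 1132

MCXXXII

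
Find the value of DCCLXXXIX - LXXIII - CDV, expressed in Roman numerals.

DCCLXXXIX = 789, LXXIII = 73, CDV = 405
789 - 73 = 716
716 - 405 = 311

CCCXI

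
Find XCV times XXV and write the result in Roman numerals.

XCV = 95
XXV = 25
95 × 25 = 2375

MMCCCLXXV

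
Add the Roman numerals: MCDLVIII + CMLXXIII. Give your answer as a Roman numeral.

MCDLVIII = 1458
CMLXXIII = 973
1458 + 973 = 2431

MMCDXXXI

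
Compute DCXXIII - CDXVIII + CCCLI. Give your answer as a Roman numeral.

DCXXIII = 623, CDXVIII = 418, CCCLI = 351
623 - 418 = 205
205 + 351 = 556

DLVI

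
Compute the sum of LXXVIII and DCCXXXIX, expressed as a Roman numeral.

LXXVIII = 78
DCCXXXIX = 739
78 + 739 = 817

DCCCXVII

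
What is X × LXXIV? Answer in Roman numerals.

X = 10
LXXIV = 74
10 × 74 = 740

DCCXL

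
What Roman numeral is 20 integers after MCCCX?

MCCCX = 1310
1310 + 20 = 1330

MCCCXXX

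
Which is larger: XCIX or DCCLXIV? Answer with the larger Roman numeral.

XCIX = 99
DCCLXIV = 764
764 is larger

DCCLXIV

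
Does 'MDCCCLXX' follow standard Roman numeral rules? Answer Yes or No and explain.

'MDCCCLXX': Check the rules: uses only the symbols I, V, X, L, C, D, M; no symbol is repeated more than three times in a row; V, L and D each appear at most once; no smaller symbol precedes a larger one (values never increase from left to right). Value: M (1000) + D (500) + C (100) + C (100) + C (100) + L (50) + X (10) + X (10) = 1870. So it is a valid standard Roman numeral.

Yes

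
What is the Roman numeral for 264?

Convert 264 to Roman numerals:
  264 contains 2×100 (CC)
  64 contains 1×50 (L)
  14 contains 1×10 (X)
  4 contains 1×4 (IV)

CCLXIV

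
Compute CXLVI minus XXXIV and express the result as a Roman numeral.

CXLVI = 146
XXXIV = 34
146 - 34 = 112

CXII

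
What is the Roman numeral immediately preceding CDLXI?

CDLXI = 461; previous is 460

CDLX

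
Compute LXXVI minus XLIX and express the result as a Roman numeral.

LXXVI = 76
XLIX = 49
76 - 49 = 27

XXVII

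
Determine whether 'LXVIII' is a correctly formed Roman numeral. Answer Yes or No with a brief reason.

'LXVIII': Check the rules: uses only the symbols I, V, X, L, C, D, M; no symbol is repeated more than three times in a row; V, L and D each appear at most once; no smaller symbol precedes a larger one (values never increase from left to right). Value: L (50) + X (10) + V (5) + I (1) + I (1) + I (1) = 68. So it is a valid standard Roman numeral.

Yes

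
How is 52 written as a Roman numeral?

Convert 52 to Roman numerals:
  52 contains 1×50 (L)
  2 contains 2×1 (II)

LII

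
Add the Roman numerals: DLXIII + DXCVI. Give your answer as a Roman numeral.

DLXIII = 563
DXCVI = 596
563 + 596 = 1159

MCLIX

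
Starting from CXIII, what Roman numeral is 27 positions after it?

CXIII = 113
113 + 27 = 140

CXL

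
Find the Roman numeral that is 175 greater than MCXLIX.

MCXLIX = 1149
1149 + 175 = 1324

MCCCXXIV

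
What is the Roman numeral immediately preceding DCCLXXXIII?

DCCLXXXIII = 783, so the previous integer is 783 - 1 = 782

DCCLXXXII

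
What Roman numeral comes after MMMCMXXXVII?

MMMCMXXXVII = 3937; next is 3938

MMMCMXXXVIII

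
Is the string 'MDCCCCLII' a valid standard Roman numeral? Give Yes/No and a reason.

'MDCCCCLII': More than 3 consecutive C's

No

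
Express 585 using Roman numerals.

Convert 585 to Roman numerals:
  585 contains 1×500 (D)
  85 contains 1×50 (L)
  35 contains 3×10 (XXX)
  5 contains 1×5 (V)

DLXXXV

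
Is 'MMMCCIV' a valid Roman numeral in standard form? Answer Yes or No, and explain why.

'MMMCCIV': Check the rules: uses only the symbols I, V, X, L, C, D, M; no symbol is repeated more than three times in a row; V, L and D each appear at most once; the only place a smaller symbol precedes a larger one is the allowed subtractive pair IV, the symbol right after such a pair (if any) is smaller than the pair's first symbol, and otherwise the values never increase from left to right. Value: M (1000) + M (1000) + M (1000) + C (100) + C (100) + IV (4) = 3204. So it is a valid standard Roman numeral.

Yes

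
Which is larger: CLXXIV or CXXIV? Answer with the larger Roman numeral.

CLXXIV = 174
CXXIV = 124
174 is larger

CLXXIV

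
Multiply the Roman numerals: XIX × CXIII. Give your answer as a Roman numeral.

XIX = 19
CXIII = 113
19 × 113 = 2147

MMCXLVII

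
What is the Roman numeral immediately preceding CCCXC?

CCCXC = 390; previous is 389

CCCLXXXIX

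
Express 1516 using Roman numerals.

Convert 1516 to Roman numerals:
  1516 contains 1×1000 (M)
  516 contains 1×500 (D)
  16 contains 1×10 (X)
  6 contains 1×5 (V)
  1 contains 1×1 (I)

MDXVI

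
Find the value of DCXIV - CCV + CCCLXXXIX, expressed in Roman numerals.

DCXIV = 614, CCV = 205, CCCLXXXIX = 389
614 - 205 = 409
409 + 389 = 798

DCCXCVIII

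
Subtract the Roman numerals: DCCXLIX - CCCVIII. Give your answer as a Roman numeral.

DCCXLIX = 749
CCCVIII = 308
749 - 308 = 441

CDXLI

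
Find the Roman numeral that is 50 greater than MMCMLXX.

MMCMLXX = 2970
2970 + 50 = 3020

MMMXX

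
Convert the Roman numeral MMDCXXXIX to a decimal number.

MMDCXXXIX: M=1000, M=1000, D=500, C=100, X=10, X=10, X=10, IX=9
1000 + 1000 + 500 + 100 + 10 + 10 + 10 + 9 = 2639

2639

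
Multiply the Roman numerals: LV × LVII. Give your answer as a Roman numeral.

LV = 55
LVII = 57
55 × 57 = 3135

MMMCXXXV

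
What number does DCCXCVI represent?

DCCXCVI: D=500, C=100, C=100, XC=90, V=5, I=1
500 + 100 + 100 + 90 + 5 + 1 = 796

796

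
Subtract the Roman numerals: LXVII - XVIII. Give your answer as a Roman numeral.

LXVII = 67
XVIII = 18
67 - 18 = 49

XLIX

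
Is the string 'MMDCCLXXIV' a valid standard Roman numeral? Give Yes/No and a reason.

'MMDCCLXXIV': Check the rules: uses only the symbols I, V, X, L, C, D, M; no symbol is repeated more than three times in a row; V, L and D each appear at most once; the only place a smaller symbol precedes a larger one is the allowed subtractive pair IV, the symbol right after such a pair (if any) is smaller than the pair's first symbol, and otherwise the values never increase from left to right. Value: M (1000) + M (1000) + D (500) + C (100) + C (100) + L (50) + X (10) + X (10) + IV (4) = 2774. So it is a valid standard Roman numeral.

Yes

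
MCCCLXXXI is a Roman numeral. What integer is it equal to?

MCCCLXXXI: M=1000, C=100, C=100, C=100, L=50, X=10, X=10, X=10, I=1
1000 + 100 + 100 + 100 + 50 + 10 + 10 + 10 + 1 = 1381

1381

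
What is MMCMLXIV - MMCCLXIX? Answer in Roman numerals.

MMCMLXIV = 2964
MMCCLXIX = 2269
2964 - 2269 = 695

DCXCV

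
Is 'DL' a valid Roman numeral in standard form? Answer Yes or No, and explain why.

'DL': Check the rules: uses only the symbols I, V, X, L, C, D, M; no symbol is repeated more than three times in a row; V, L and D each appear at most once; no smaller symbol precedes a larger one (values never increase from left to right). Value: D (500) + L (50) = 550. So it is a valid standard Roman numeral.

Yes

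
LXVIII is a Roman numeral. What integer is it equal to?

LXVIII: L=50, X=10, V=5, I=1, I=1, I=1
50 + 10 + 5 + 1 + 1 + 1 = 68

68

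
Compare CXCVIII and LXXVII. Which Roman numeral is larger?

CXCVIII = 198
LXXVII = 77
198 is larger

CXCVIII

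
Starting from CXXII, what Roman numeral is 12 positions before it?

CXXII = 122
122 - 12 = 110

CX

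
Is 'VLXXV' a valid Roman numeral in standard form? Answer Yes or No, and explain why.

'VLXXV': V should not appear more than once

No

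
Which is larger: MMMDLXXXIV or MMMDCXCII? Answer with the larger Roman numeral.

MMMDLXXXIV = 3584
MMMDCXCII = 3692
3692 is larger

MMMDCXCII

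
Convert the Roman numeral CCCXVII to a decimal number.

CCCXVII: C=100, C=100, C=100, X=10, V=5, I=1, I=1
100 + 100 + 100 + 10 + 5 + 1 + 1 = 317

317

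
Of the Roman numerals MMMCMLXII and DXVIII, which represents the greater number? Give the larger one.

MMMCMLXII = 3962
DXVIII = 518
3962 is larger

MMMCMLXII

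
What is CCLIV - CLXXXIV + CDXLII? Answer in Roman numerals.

CCLIV = 254, CLXXXIV = 184, CDXLII = 442
254 - 184 = 70
70 + 442 = 512

DXII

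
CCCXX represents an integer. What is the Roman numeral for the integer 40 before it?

CCCXX = 320
320 - 40 = 280

CCLXXX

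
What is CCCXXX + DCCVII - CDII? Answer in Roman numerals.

CCCXXX = 330, DCCVII = 707, CDII = 402
330 + 707 = 1037
1037 - 402 = 635

DCXXXV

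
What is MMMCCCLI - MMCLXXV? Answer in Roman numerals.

MMMCCCLI = 3351
MMCLXXV = 2175
3351 - 2175 = 1176

MCLXXVI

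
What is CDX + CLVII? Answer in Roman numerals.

CDX = 410
CLVII = 157
410 + 157 = 567

DLXVII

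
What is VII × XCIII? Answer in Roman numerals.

VII = 7
XCIII = 93
7 × 93 = 651

DCLI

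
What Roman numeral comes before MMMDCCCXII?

MMMDCCCXII = 3812; previous is 3811

MMMDCCCXI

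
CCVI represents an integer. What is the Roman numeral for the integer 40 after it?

CCVI = 206
206 + 40 = 246

CCXLVI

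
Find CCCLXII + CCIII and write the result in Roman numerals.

CCCLXII = 362
CCIII = 203
362 + 203 = 565

DLXV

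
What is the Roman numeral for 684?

Convert 684 to Roman numerals:
  684 contains 1×500 (D)
  184 contains 1×100 (C)
  84 contains 1×50 (L)
  34 contains 3×10 (XXX)
  4 contains 1×4 (IV)

DCLXXXIV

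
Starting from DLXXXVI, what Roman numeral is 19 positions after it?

DLXXXVI = 586
586 + 19 = 605

DCV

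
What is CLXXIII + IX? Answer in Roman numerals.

CLXXIII = 173
IX = 9
173 + 9 = 182

CLXXXII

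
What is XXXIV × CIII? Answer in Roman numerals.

XXXIV = 34
CIII = 103
34 × 103 = 3502

MMMDII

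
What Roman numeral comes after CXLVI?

CXLVI = 146; next is 147

CXLVII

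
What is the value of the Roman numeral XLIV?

XLIV: XL=40, IV=4
40 + 4 = 44

44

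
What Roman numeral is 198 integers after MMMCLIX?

MMMCLIX = 3159
3159 + 198 = 3357

MMMCCCLVII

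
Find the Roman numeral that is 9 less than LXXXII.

LXXXII = 82
82 - 9 = 73

LXXIII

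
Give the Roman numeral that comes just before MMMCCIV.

MMMCCIV = 3204, so the previous integer is 3204 - 1 = 3203

MMMCCIII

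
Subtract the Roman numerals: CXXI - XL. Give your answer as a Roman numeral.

CXXI = 121
XL = 40
121 - 40 = 81

LXXXI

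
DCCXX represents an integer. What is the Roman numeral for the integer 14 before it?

DCCXX = 720
720 - 14 = 706

DCCVI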